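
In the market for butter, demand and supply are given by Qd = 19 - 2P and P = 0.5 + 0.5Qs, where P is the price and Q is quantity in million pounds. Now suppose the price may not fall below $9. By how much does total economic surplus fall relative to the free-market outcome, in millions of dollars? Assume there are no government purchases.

Rearranging supply gives Qs = 2P - 1. In a free market, 19 - 2P = 2P - 1 gives the equilibrium P* = 5, Q* = 9.
Because the floor (9) lies above the market-clearing price, it is binding.
At P = 9: Qd = 19 - 2·9 = 1 and Qs = 2·9 - 1 = 17.
Quantity traded falls to 1. At Q = 1 the demand price is (19 - 1)/2 = 9 and the supply price is (1 + 1)/2 = 1.
Deadweight loss = ½ · (9 - 1) · (9 - 1) = ½ · 8 · 8 = 32.

32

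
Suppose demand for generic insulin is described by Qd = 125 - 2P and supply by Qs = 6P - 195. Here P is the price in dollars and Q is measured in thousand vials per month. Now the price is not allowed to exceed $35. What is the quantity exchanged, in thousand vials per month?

15

In a free market, 125 - 2P = 6P - 195 gives the equilibrium P* = 40, Q* = 45.
Because the ceiling (35) lies below the market-clearing price, it is binding.
At P = 35: Qd = 125 - 2·35 = 55 and Qs = 6·35 - 195 = 15.
The quantity actually transacted is the short side, supply: 15.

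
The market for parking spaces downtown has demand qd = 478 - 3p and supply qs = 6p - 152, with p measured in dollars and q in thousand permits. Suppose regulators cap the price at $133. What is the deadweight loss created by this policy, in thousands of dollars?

In a free market, 478 - 3p = 6p - 152 gives the equilibrium p* = 70, q* = 268.
Since 133 is above p* = 70, the ceiling does not bind and the free-market outcome prevails.
Since the control does not bind, no trades are prevented and deadweight loss is zero.

0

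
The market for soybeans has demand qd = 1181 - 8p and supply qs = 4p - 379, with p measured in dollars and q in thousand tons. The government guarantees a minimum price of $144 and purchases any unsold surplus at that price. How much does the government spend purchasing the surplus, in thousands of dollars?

24192

Setting quantity demanded equal to quantity supplied, 1181 - 8p = 4p - 379, gives p* = 130 and q* = 141.
Because the floor (144) lies above the market-clearing price, it is binding.
At p = 144: qd = 1181 - 8·144 = 29 and qs = 4·144 - 379 = 197.
Surplus = qs - qd = 168.
Government expenditure = surplus × support price = 168 × 144 = 24192.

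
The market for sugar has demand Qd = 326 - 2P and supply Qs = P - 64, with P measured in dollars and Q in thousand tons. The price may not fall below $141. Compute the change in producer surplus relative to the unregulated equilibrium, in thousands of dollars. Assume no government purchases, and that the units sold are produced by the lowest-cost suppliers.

Setting quantity demanded equal to quantity supplied, 326 - 2P = P - 64, gives P* = 130 and Q* = 66.
Because the floor (141) lies above the market-clearing price, it is binding.
At P = 141: Qd = 326 - 2·141 = 44 and Qs = 141 - 64 = 77.
Producer surplus without the control is ½ · (130 - 64) · 66 = 2178.
With the floor, 44 units are sold at 141. The supply price at Q = 44 is 108, so PS = ½ · [(141 - 64) + (141 - 108)] · 44 = 2420.
Change in producer surplus = 2420 - 2178 = 242.

242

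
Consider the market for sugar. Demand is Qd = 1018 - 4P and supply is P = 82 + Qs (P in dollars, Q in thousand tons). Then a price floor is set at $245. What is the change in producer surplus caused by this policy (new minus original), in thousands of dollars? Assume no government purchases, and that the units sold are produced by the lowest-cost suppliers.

-4050

Rearranging supply gives Qs = P - 82. Equilibrium: 1018 - 4P = P - 82, so 1100 = 5P and P* = 220, Q* = 138.
The floor of 245 is above the equilibrium price 220, so it binds.
At P = 245: Qd = 1018 - 4·245 = 38 and Qs = 245 - 82 = 163.
Producer surplus without the control is ½ · (220 - 82) · 138 = 9522.
With the floor, 38 units are sold at 245. The supply price at Q = 38 is 120, so PS = ½ · [(245 - 82) + (245 - 120)] · 38 = 5472.
Change in producer surplus = 5472 - 9522 = -4050.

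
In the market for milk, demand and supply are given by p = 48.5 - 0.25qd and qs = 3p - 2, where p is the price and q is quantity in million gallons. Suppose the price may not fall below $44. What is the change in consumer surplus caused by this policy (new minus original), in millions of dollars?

-800

Rearranging demand gives qd = 194 - 4p. In a free market, 194 - 4p = 3p - 2 gives the equilibrium p* = 28, q* = 82.
Since 44 > 28, the floor is binding.
At p = 44: qd = 194 - 4·44 = 18 and qs = 3·44 - 2 = 130.
Consumer surplus without the control is ½ · (48.5 - 28) · 82 = 840.5.
With the floor, consumers buy 18 units at 44, so CS = ½ · (48.5 - 44) · 18 = 40.5.
Change in consumer surplus = 40.5 - 840.5 = -800.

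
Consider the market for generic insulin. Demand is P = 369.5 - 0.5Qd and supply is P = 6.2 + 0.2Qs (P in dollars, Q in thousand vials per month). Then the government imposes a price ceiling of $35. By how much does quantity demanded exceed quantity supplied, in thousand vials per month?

525

Rearranging demand gives Qd = 739 - 2P; rearranging supply gives Qs = 5P - 31. Equilibrium: 739 - 2P = 5P - 31, so 770 = 7P and P* = 110, Q* = 519.
Since 35 < 110, the ceiling is binding.
At P = 35: Qd = 739 - 2·35 = 669 and Qs = 5·35 - 31 = 144.
Shortage = Qd - Qs = 669 - 144 = 525.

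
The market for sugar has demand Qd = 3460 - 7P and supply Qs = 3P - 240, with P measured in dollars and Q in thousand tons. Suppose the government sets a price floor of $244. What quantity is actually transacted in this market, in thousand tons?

Equilibrium: 3460 - 7P = 3P - 240, so 3700 = 10P and P* = 370, Q* = 870.
Since 244 is below P* = 370, the floor does not bind and the free-market outcome prevails.

870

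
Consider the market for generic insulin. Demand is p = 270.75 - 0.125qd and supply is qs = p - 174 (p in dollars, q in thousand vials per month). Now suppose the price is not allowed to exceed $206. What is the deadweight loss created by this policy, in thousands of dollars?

Rearranging demand gives qd = 2166 - 8p. Setting quantity demanded equal to quantity supplied, 2166 - 8p = p - 174, gives p* = 260 and q* = 86.
Because the ceiling (206) lies below the market-clearing price, it is binding.
At p = 206: qd = 2166 - 8·206 = 518 and qs = 206 - 174 = 32.
Quantity traded falls to 32. At q = 32 the demand price is (2166 - 32)/8 = 266.75 and the supply price is 174 + 32 = 206.
Deadweight loss = ½ · (266.75 - 206) · (86 - 32) = ½ · 60.75 · 54 = 1640.25.

1640.25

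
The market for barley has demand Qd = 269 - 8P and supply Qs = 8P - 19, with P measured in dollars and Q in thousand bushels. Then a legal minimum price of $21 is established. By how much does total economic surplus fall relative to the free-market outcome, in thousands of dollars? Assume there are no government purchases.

72

Without the control the market clears where 269 - 8P = 8P - 19, i.e. P* = 18 and Q* = 125.
The floor of 21 is above the equilibrium price 18, so it binds.
At P = 21: Qd = 269 - 8·21 = 101 and Qs = 8·21 - 19 = 149.
Quantity traded falls to 101. At Q = 101 the demand price is (269 - 101)/8 = 21 and the supply price is (19 + 101)/8 = 15.
Deadweight loss = ½ · (21 - 15) · (125 - 101) = ½ · 6 · 24 = 72.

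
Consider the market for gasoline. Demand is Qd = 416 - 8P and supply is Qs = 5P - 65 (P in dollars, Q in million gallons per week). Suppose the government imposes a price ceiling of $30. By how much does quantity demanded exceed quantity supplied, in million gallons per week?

In a free market, 416 - 8P = 5P - 65 gives the equilibrium P* = 37, Q* = 120.
Because the ceiling (30) lies below the market-clearing price, it is binding.
At P = 30: Qd = 416 - 8·30 = 176 and Qs = 5·30 - 65 = 85.
Shortage = Qd - Qs = 176 - 85 = 91.

91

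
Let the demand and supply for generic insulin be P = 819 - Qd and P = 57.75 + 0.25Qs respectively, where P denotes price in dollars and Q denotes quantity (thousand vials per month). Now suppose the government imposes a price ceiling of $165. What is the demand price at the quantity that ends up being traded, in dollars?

Rearranging demand gives Qd = 819 - P; rearranging supply gives Qs = 4P - 231. Without the control the market clears where 819 - P = 4P - 231, i.e. P* = 210 and Q* = 609.
Because the ceiling (165) lies below the market-clearing price, it is binding.
At P = 165: Qd = 819 - 165 = 654 and Qs = 4·165 - 231 = 429.
Only 429 units reach the market. On the demand curve, the marginal buyer's willingness to pay at Q = 429 is (819 - 429) = 390.

390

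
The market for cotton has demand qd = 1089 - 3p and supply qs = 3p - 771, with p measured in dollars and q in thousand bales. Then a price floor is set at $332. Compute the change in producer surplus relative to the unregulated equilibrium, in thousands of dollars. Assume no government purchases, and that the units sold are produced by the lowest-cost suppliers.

Setting quantity demanded equal to quantity supplied, 1089 - 3p = 3p - 771, gives p* = 310 and q* = 159.
Because the floor (332) lies above the market-clearing price, it is binding.
At p = 332: qd = 1089 - 3·332 = 93 and qs = 3·332 - 771 = 225.
Producer surplus without the control is ½ · (310 - 257) · 159 = 4213.5.
With the floor, 93 units are sold at 332. The supply price at q = 93 is 288, so PS = ½ · [(332 - 257) + (332 - 288)] · 93 = 5533.5.
Change in producer surplus = 5533.5 - 4213.5 = 1320.

1320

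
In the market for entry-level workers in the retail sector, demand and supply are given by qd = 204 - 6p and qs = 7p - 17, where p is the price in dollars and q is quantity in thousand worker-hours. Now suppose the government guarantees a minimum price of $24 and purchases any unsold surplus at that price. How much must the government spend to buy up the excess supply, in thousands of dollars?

Setting quantity demanded equal to quantity supplied, 204 - 6p = 7p - 17, gives p* = 17 and q* = 102.
Because the floor (24) lies above the market-clearing price, it is binding.
At p = 24: qd = 204 - 6·24 = 60 and qs = 7·24 - 17 = 151.
Surplus = qs - qd = 91.
Government expenditure = surplus × support price = 91 × 24 = 2184.

2184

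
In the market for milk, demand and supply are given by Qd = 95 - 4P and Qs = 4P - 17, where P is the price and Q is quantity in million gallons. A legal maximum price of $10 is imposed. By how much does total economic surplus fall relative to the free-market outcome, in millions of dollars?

Setting quantity demanded equal to quantity supplied, 95 - 4P = 4P - 17, gives P* = 14 and Q* = 39.
Since 10 < 14, the ceiling is binding.
At P = 10: Qd = 95 - 4·10 = 55 and Qs = 4·10 - 17 = 23.
Quantity traded falls to 23. At Q = 23 the demand price is (95 - 23)/4 = 18 and the supply price is (17 + 23)/4 = 10.
Deadweight loss = ½ · (18 - 10) · (39 - 23) = ½ · 8 · 16 = 64.

64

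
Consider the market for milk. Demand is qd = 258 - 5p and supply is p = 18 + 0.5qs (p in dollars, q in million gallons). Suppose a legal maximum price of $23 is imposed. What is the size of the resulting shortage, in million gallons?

Rearranging supply gives qs = 2p - 36. In a free market, 258 - 5p = 2p - 36 gives the equilibrium p* = 42, q* = 48.
The ceiling of 23 is below the equilibrium price 42, so it binds.
At p = 23: qd = 258 - 5·23 = 143 and qs = 2·23 - 36 = 10.
Shortage = qd - qs = 143 - 10 = 133.

133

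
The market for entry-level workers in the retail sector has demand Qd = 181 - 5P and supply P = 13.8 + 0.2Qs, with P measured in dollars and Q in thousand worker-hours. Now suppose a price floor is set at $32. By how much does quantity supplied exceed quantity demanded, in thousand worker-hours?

Rearranging supply gives Qs = 5P - 69. Without the control the market clears where 181 - 5P = 5P - 69, i.e. P* = 25 and Q* = 56.
Since 32 > 25, the floor is binding.
At P = 32: Qd = 181 - 5·32 = 21 and Qs = 5·32 - 69 = 91.
Surplus = Qs - Qd = 91 - 21 = 70.

70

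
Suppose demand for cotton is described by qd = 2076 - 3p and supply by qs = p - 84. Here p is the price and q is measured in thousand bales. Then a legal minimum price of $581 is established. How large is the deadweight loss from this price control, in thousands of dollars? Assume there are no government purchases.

10086

Without the control the market clears where 2076 - 3p = p - 84, i.e. p* = 540 and q* = 456.
Since 581 > 540, the floor is binding.
At p = 581: qd = 2076 - 3·581 = 333 and qs = 581 - 84 = 497.
Quantity traded falls to 333. At q = 333 the demand price is (2076 - 333)/3 = 581 and the supply price is 84 + 333 = 417.
Deadweight loss = ½ · (581 - 417) · (456 - 333) = ½ · 164 · 123 = 10086.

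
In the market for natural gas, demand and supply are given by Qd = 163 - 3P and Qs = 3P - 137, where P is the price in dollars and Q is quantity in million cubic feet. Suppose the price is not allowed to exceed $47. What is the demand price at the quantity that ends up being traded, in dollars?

53

Without the control the market clears where 163 - 3P = 3P - 137, i.e. P* = 50 and Q* = 13.
Because the ceiling (47) lies below the market-clearing price, it is binding.
At P = 47: Qd = 163 - 3·47 = 22 and Qs = 3·47 - 137 = 4.
Only 4 units reach the market. On the demand curve, the marginal buyer's willingness to pay at Q = 4 is (163 - 4)/3 = 53.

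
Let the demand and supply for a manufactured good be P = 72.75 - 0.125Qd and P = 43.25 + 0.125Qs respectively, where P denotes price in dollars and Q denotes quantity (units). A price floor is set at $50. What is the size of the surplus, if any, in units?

Rearranging demand gives Qd = 582 - 8P; rearranging supply gives Qs = 8P - 346. Without the control the market clears where 582 - 8P = 8P - 346, i.e. P* = 58 and Q* = 118.
Since 50 is below P* = 58, the floor does not bind and the free-market outcome prevails.
Since the control does not bind, there is no surplus.

0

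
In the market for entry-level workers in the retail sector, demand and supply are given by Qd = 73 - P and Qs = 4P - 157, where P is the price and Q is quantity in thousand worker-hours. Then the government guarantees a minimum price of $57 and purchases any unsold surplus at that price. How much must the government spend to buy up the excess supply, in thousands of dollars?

In a free market, 73 - P = 4P - 157 gives the equilibrium P* = 46, Q* = 27.
The floor of 57 is above the equilibrium price 46, so it binds.
At P = 57: Qd = 73 - 57 = 16 and Qs = 4·57 - 157 = 71.
Surplus = Qs - Qd = 55.
Government expenditure = surplus × support price = 55 × 57 = 3135.

3135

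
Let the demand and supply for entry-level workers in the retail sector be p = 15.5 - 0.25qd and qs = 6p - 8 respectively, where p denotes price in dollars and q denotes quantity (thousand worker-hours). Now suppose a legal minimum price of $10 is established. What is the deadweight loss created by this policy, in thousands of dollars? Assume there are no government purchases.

30

Rearranging demand gives qd = 62 - 4p. In a free market, 62 - 4p = 6p - 8 gives the equilibrium p* = 7, q* = 34.
The floor of 10 is above the equilibrium price 7, so it binds.
At p = 10: qd = 62 - 4·10 = 22 and qs = 6·10 - 8 = 52.
Quantity traded falls to 22. At q = 22 the demand price is (62 - 22)/4 = 10 and the supply price is (8 + 22)/6 = 5.
Deadweight loss = ½ · (10 - 5) · (34 - 22) = ½ · 5 · 12 = 30.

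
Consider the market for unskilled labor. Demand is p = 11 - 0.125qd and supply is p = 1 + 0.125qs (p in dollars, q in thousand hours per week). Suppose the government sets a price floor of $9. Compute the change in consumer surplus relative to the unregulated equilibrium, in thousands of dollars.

Rearranging demand gives qd = 88 - 8p; rearranging supply gives qs = 8p - 8. Equilibrium: 88 - 8p = 8p - 8, so 96 = 16p and p* = 6, q* = 40.
Since 9 > 6, the floor is binding.
At p = 9: qd = 88 - 8·9 = 16 and qs = 8·9 - 8 = 64.
Consumer surplus without the control is ½ · (11 - 6) · 40 = 100.
With the floor, consumers buy 16 units at 9, so CS = ½ · (11 - 9) · 16 = 16.
Change in consumer surplus = 16 - 100 = -84.

-84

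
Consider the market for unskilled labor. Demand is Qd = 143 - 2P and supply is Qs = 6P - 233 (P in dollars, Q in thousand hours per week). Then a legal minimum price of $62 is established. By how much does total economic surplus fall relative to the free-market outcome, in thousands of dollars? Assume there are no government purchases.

300

Without the control the market clears where 143 - 2P = 6P - 233, i.e. P* = 47 and Q* = 49.
Because the floor (62) lies above the market-clearing price, it is binding.
At P = 62: Qd = 143 - 2·62 = 19 and Qs = 6·62 - 233 = 139.
Quantity traded falls to 19. At Q = 19 the demand price is (143 - 19)/2 = 62 and the supply price is (233 + 19)/6 = 42.
Deadweight loss = ½ · (62 - 42) · (49 - 19) = ½ · 20 · 30 = 300.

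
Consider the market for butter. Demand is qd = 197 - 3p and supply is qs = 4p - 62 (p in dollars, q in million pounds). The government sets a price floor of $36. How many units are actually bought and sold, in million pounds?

Setting quantity demanded equal to quantity supplied, 197 - 3p = 4p - 62, gives p* = 37 and q* = 86.
The floor of 36 is below the equilibrium price 37, so it is not binding; the market clears at p* = 37, q* = 86.

86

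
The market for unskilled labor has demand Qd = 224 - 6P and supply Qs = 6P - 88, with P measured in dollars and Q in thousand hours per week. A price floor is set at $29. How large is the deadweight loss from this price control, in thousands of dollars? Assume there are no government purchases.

54

Without the control the market clears where 224 - 6P = 6P - 88, i.e. P* = 26 and Q* = 68.
Because the floor (29) lies above the market-clearing price, it is binding.
At P = 29: Qd = 224 - 6·29 = 50 and Qs = 6·29 - 88 = 86.
Quantity traded falls to 50. At Q = 50 the demand price is (224 - 50)/6 = 29 and the supply price is (88 + 50)/6 = 23.
Deadweight loss = ½ · (29 - 23) · (68 - 50) = ½ · 6 · 18 = 54.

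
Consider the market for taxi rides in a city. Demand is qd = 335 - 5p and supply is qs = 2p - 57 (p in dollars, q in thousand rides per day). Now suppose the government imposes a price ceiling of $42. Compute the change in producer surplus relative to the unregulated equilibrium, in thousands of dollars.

-574

In a free market, 335 - 5p = 2p - 57 gives the equilibrium p* = 56, q* = 55.
The ceiling of 42 is below the equilibrium price 56, so it binds.
At p = 42: qd = 335 - 5·42 = 125 and qs = 2·42 - 57 = 27.
Producer surplus without the control is ½ · (56 - 28.5) · 55 = 756.25.
With the ceiling, producers sell 27 units at 42, so PS = ½ · (42 - 28.5) · 27 = 182.25.
Change in producer surplus = 182.25 - 756.25 = -574.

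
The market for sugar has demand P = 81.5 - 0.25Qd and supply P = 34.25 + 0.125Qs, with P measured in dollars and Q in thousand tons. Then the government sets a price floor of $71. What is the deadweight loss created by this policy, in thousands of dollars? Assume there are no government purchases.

Rearranging demand gives Qd = 326 - 4P; rearranging supply gives Qs = 8P - 274. Setting quantity demanded equal to quantity supplied, 326 - 4P = 8P - 274, gives P* = 50 and Q* = 126.
Since 71 > 50, the floor is binding.
At P = 71: Qd = 326 - 4·71 = 42 and Qs = 8·71 - 274 = 294.
Quantity traded falls to 42. At Q = 42 the demand price is (326 - 42)/4 = 71 and the supply price is (274 + 42)/8 = 39.5.
Deadweight loss = ½ · (71 - 39.5) · (126 - 42) = ½ · 31.5 · 84 = 1323.

1323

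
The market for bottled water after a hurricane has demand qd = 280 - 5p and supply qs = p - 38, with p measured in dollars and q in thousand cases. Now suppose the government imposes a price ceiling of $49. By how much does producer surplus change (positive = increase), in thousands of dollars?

In a free market, 280 - 5p = p - 38 gives the equilibrium p* = 53, q* = 15.
Because the ceiling (49) lies below the market-clearing price, it is binding.
At p = 49: qd = 280 - 5·49 = 35 and qs = 49 - 38 = 11.
Producer surplus without the control is ½ · (53 - 38) · 15 = 112.5.
With the ceiling, producers sell 11 units at 49, so PS = ½ · (49 - 38) · 11 = 60.5.
Change in producer surplus = 60.5 - 112.5 = -52.

-52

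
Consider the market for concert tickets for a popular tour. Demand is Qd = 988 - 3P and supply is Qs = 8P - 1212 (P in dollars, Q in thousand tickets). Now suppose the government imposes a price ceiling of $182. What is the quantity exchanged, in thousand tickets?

Equilibrium: 988 - 3P = 8P - 1212, so 2200 = 11P and P* = 200, Q* = 388.
Since 182 < 200, the ceiling is binding.
At P = 182: Qd = 988 - 3·182 = 442 and Qs = 8·182 - 1212 = 244.
The quantity actually transacted is the short side, supply: 244.

244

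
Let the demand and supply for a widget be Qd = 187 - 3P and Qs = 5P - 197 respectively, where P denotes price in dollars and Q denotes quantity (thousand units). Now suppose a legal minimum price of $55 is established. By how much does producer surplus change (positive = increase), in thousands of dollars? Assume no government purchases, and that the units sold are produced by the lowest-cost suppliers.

Without the control the market clears where 187 - 3P = 5P - 197, i.e. P* = 48 and Q* = 43.
The floor of 55 is above the equilibrium price 48, so it binds.
At P = 55: Qd = 187 - 3·55 = 22 and Qs = 5·55 - 197 = 78.
Producer surplus without the control is ½ · (48 - 39.4) · 43 = 184.9.
With the floor, 22 units are sold at 55. The supply price at Q = 22 is 43.8, so PS = ½ · [(55 - 39.4) + (55 - 43.8)] · 22 = 294.8.
Change in producer surplus = 294.8 - 184.9 = 109.9.

109.9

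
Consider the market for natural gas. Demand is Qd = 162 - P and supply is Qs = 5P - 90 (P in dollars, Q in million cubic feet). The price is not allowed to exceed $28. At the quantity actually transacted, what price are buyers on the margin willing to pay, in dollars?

Without the control the market clears where 162 - P = 5P - 90, i.e. P* = 42 and Q* = 120.
Because the ceiling (28) lies below the market-clearing price, it is binding.
At P = 28: Qd = 162 - 28 = 134 and Qs = 5·28 - 90 = 50.
Only 50 units reach the market. On the demand curve, the marginal buyer's willingness to pay at Q = 50 is (162 - 50) = 112.

112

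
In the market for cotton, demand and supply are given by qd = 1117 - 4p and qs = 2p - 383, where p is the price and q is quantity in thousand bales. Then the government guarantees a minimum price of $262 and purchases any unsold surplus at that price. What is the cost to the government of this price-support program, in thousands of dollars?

18864

Without the control the market clears where 1117 - 4p = 2p - 383, i.e. p* = 250 and q* = 117.
Since 262 > 250, the floor is binding.
At p = 262: qd = 1117 - 4·262 = 69 and qs = 2·262 - 383 = 141.
Surplus = qs - qd = 72.
Government expenditure = surplus × support price = 72 × 262 = 18864.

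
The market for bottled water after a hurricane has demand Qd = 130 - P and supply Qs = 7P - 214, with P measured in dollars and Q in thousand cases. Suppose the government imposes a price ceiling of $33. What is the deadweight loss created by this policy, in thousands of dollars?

Setting quantity demanded equal to quantity supplied, 130 - P = 7P - 214, gives P* = 43 and Q* = 87.
Since 33 < 43, the ceiling is binding.
At P = 33: Qd = 130 - 33 = 97 and Qs = 7·33 - 214 = 17.
Quantity traded falls to 17. At Q = 17 the demand price is 130 - 17 = 113 and the supply price is (214 + 17)/7 = 33.
Deadweight loss = ½ · (113 - 33) · (87 - 17) = ½ · 80 · 70 = 2800.

2800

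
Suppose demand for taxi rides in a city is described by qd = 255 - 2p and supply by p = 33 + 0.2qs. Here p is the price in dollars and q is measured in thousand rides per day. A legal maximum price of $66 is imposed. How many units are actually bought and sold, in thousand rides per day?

Rearranging supply gives qs = 5p - 165. Equilibrium: 255 - 2p = 5p - 165, so 420 = 7p and p* = 60, q* = 135.
The ceiling of 66 is above the equilibrium price 60, so it is not binding; the market clears at p* = 60, q* = 135.

135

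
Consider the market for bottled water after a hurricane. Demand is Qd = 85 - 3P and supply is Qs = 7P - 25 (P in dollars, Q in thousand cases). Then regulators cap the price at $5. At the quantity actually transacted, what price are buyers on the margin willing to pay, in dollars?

Setting quantity demanded equal to quantity supplied, 85 - 3P = 7P - 25, gives P* = 11 and Q* = 52.
Because the ceiling (5) lies below the market-clearing price, it is binding.
At P = 5: Qd = 85 - 3·5 = 70 and Qs = 7·5 - 25 = 10.
Only 10 units reach the market. On the demand curve, the marginal buyer's willingness to pay at Q = 10 is (85 - 10)/3 = 25.

25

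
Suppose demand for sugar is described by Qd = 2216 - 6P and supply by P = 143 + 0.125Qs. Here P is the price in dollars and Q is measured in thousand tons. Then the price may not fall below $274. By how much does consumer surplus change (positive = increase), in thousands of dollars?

Rearranging supply gives Qs = 8P - 1144. In a free market, 2216 - 6P = 8P - 1144 gives the equilibrium P* = 240, Q* = 776.
Because the floor (274) lies above the market-clearing price, it is binding.
At P = 274: Qd = 2216 - 6·274 = 572 and Qs = 8·274 - 1144 = 1048.
Consumer surplus without the control is ½ · (1108/3 - 240) · 776 = 150544/3.
With the floor, consumers buy 572 units at 274, so CS = ½ · (1108/3 - 274) · 572 = 81796/3.
Change in consumer surplus = 81796/3 - 150544/3 = -22916.

-22916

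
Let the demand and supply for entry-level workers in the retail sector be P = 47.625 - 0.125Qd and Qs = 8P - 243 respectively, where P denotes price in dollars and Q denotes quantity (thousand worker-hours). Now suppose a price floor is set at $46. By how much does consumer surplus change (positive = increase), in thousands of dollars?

Rearranging demand gives Qd = 381 - 8P. In a free market, 381 - 8P = 8P - 243 gives the equilibrium P* = 39, Q* = 69.
The floor of 46 is above the equilibrium price 39, so it binds.
At P = 46: Qd = 381 - 8·46 = 13 and Qs = 8·46 - 243 = 125.
Consumer surplus without the control is ½ · (47.625 - 39) · 69 = 297.5625.
With the floor, consumers buy 13 units at 46, so CS = ½ · (47.625 - 46) · 13 = 10.5625.
Change in consumer surplus = 10.5625 - 297.5625 = -287.

-287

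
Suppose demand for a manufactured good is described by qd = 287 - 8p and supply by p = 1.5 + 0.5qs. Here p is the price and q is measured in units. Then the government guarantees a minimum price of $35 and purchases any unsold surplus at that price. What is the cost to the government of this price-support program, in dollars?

Rearranging supply gives qs = 2p - 3. Without the control the market clears where 287 - 8p = 2p - 3, i.e. p* = 29 and q* = 55.
Because the floor (35) lies above the market-clearing price, it is binding.
At p = 35: qd = 287 - 8·35 = 7 and qs = 2·35 - 3 = 67.
Surplus = qs - qd = 60.
Government expenditure = surplus × support price = 60 × 35 = 2100.

2100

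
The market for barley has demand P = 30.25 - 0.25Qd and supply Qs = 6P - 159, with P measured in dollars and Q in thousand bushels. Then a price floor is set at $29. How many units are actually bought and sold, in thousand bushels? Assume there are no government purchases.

Rearranging demand gives Qd = 121 - 4P. Without the control the market clears where 121 - 4P = 6P - 159, i.e. P* = 28 and Q* = 9.
Since 29 > 28, the floor is binding.
At P = 29: Qd = 121 - 4·29 = 5 and Qs = 6·29 - 159 = 15.
The quantity actually transacted is the short side, demand: 5.

5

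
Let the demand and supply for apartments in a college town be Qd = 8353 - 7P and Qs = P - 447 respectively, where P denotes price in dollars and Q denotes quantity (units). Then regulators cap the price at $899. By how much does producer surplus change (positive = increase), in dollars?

-111052.5

Without the control the market clears where 8353 - 7P = P - 447, i.e. P* = 1100 and Q* = 653.
The ceiling of 899 is below the equilibrium price 1100, so it binds.
At P = 899: Qd = 8353 - 7·899 = 2060 and Qs = 899 - 447 = 452.
Producer surplus without the control is ½ · (1100 - 447) · 653 = 213204.5.
With the ceiling, producers sell 452 units at 899, so PS = ½ · (899 - 447) · 452 = 102152.
Change in producer surplus = 102152 - 213204.5 = -111052.5.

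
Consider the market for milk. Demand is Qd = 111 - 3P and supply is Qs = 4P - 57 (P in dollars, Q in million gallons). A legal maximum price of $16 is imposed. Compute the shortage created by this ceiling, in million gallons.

56

Setting quantity demanded equal to quantity supplied, 111 - 3P = 4P - 57, gives P* = 24 and Q* = 39.
The ceiling of 16 is below the equilibrium price 24, so it binds.
At P = 16: Qd = 111 - 3·16 = 63 and Qs = 4·16 - 57 = 7.
Shortage = Qd - Qs = 63 - 7 = 56.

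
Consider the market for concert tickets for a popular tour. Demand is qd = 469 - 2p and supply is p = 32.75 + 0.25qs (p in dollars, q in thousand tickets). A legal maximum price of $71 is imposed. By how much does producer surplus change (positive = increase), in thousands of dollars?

-6119

Rearranging supply gives qs = 4p - 131. Equilibrium: 469 - 2p = 4p - 131, so 600 = 6p and p* = 100, q* = 269.
The ceiling of 71 is below the equilibrium price 100, so it binds.
At p = 71: qd = 469 - 2·71 = 327 and qs = 4·71 - 131 = 153.
Producer surplus without the control is ½ · (100 - 32.75) · 269 = 9045.125.
With the ceiling, producers sell 153 units at 71, so PS = ½ · (71 - 32.75) · 153 = 2926.125.
Change in producer surplus = 2926.125 - 9045.125 = -6119.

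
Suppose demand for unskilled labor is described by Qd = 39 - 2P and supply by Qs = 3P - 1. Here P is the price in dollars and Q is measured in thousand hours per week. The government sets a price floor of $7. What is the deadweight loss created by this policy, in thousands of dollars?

0

Setting quantity demanded equal to quantity supplied, 39 - 2P = 3P - 1, gives P* = 8 and Q* = 23.
Since 7 is below P* = 8, the floor does not bind and the free-market outcome prevails.
Since the control does not bind, no trades are prevented and deadweight loss is zero.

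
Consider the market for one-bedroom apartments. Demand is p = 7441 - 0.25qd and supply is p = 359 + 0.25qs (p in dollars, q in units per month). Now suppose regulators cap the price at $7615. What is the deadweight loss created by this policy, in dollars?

Rearranging demand gives qd = 29764 - 4p; rearranging supply gives qs = 4p - 1436. Without the control the market clears where 29764 - 4p = 4p - 1436, i.e. p* = 3900 and q* = 14164.
Since 7615 is above p* = 3900, the ceiling does not bind and the free-market outcome prevails.
Since the control does not bind, no trades are prevented and deadweight loss is zero.

0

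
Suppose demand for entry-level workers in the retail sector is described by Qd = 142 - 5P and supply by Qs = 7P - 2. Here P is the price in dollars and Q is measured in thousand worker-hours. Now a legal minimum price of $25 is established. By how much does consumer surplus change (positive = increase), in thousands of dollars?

Setting quantity demanded equal to quantity supplied, 142 - 5P = 7P - 2, gives P* = 12 and Q* = 82.
Because the floor (25) lies above the market-clearing price, it is binding.
At P = 25: Qd = 142 - 5·25 = 17 and Qs = 7·25 - 2 = 173.
Consumer surplus without the control is ½ · (28.4 - 12) · 82 = 672.4.
With the floor, consumers buy 17 units at 25, so CS = ½ · (28.4 - 25) · 17 = 28.9.
Change in consumer surplus = 28.9 - 672.4 = -643.5.

-643.5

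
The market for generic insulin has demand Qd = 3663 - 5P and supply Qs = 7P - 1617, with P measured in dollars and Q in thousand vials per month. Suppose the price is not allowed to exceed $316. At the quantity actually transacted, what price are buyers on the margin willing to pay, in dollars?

Equilibrium: 3663 - 5P = 7P - 1617, so 5280 = 12P and P* = 440, Q* = 1463.
Since 316 < 440, the ceiling is binding.
At P = 316: Qd = 3663 - 5·316 = 2083 and Qs = 7·316 - 1617 = 595.
Only 595 units reach the market. On the demand curve, the marginal buyer's willingness to pay at Q = 595 is (3663 - 595)/5 = 613.6.

613.6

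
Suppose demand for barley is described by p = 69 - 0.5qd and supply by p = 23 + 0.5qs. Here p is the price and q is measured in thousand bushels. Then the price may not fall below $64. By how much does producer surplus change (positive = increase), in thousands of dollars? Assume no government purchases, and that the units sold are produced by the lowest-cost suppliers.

Rearranging demand gives qd = 138 - 2p; rearranging supply gives qs = 2p - 46. In a free market, 138 - 2p = 2p - 46 gives the equilibrium p* = 46, q* = 46.
Because the floor (64) lies above the market-clearing price, it is binding.
At p = 64: qd = 138 - 2·64 = 10 and qs = 2·64 - 46 = 82.
Producer surplus without the control is ½ · (46 - 23) · 46 = 529.
With the floor, 10 units are sold at 64. The supply price at q = 10 is 28, so PS = ½ · [(64 - 23) + (64 - 28)] · 10 = 385.
Change in producer surplus = 385 - 529 = -144.

-144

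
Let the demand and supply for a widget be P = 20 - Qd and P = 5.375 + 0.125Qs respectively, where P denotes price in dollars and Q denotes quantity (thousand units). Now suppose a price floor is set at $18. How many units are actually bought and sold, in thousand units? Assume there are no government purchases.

2

Rearranging demand gives Qd = 20 - P; rearranging supply gives Qs = 8P - 43. Without the control the market clears where 20 - P = 8P - 43, i.e. P* = 7 and Q* = 13.
Because the floor (18) lies above the market-clearing price, it is binding.
At P = 18: Qd = 20 - 18 = 2 and Qs = 8·18 - 43 = 101.
The quantity actually transacted is the short side, demand: 2.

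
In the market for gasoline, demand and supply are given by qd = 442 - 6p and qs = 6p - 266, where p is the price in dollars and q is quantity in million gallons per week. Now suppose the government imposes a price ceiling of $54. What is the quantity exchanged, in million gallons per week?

58

In a free market, 442 - 6p = 6p - 266 gives the equilibrium p* = 59, q* = 88.
Because the ceiling (54) lies below the market-clearing price, it is binding.
At p = 54: qd = 442 - 6·54 = 118 and qs = 6·54 - 266 = 58.
The quantity actually transacted is the short side, supply: 58.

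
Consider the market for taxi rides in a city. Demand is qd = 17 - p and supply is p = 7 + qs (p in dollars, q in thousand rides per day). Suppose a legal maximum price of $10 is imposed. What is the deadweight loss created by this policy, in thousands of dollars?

Rearranging supply gives qs = p - 7. Setting quantity demanded equal to quantity supplied, 17 - p = p - 7, gives p* = 12 and q* = 5.
Since 10 < 12, the ceiling is binding.
At p = 10: qd = 17 - 10 = 7 and qs = 10 - 7 = 3.
Quantity traded falls to 3. At q = 3 the demand price is 17 - 3 = 14 and the supply price is 7 + 3 = 10.
Deadweight loss = ½ · (14 - 10) · (5 - 3) = ½ · 4 · 2 = 4.

4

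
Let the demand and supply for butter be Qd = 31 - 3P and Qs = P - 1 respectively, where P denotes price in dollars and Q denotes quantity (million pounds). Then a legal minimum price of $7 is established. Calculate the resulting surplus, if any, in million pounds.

0

Without the control the market clears where 31 - 3P = P - 1, i.e. P* = 8 and Q* = 7.
The floor of 7 is below the equilibrium price 8, so it is not binding; the market clears at P* = 8, Q* = 7.
Since the control does not bind, there is no surplus.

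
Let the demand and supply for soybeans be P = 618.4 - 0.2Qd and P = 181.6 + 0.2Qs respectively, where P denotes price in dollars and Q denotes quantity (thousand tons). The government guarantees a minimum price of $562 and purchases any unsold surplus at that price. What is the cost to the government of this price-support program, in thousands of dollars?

910440

Rearranging demand gives Qd = 3092 - 5P; rearranging supply gives Qs = 5P - 908. In a free market, 3092 - 5P = 5P - 908 gives the equilibrium P* = 400, Q* = 1092.
The floor of 562 is above the equilibrium price 400, so it binds.
At P = 562: Qd = 3092 - 5·562 = 282 and Qs = 5·562 - 908 = 1902.
Surplus = Qs - Qd = 1620.
Government expenditure = surplus × support price = 1620 × 562 = 910440.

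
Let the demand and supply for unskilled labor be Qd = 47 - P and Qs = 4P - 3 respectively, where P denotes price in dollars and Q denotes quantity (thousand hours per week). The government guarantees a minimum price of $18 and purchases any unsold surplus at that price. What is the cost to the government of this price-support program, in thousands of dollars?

Setting quantity demanded equal to quantity supplied, 47 - P = 4P - 3, gives P* = 10 and Q* = 37.
The floor of 18 is above the equilibrium price 10, so it binds.
At P = 18: Qd = 47 - 18 = 29 and Qs = 4·18 - 3 = 69.
Surplus = Qs - Qd = 40.
Government expenditure = surplus × support price = 40 × 18 = 720.

720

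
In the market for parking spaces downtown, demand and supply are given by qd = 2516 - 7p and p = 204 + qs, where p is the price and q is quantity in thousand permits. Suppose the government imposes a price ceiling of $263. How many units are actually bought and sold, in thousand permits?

59

Rearranging supply gives qs = p - 204. Setting quantity demanded equal to quantity supplied, 2516 - 7p = p - 204, gives p* = 340 and q* = 136.
Since 263 < 340, the ceiling is binding.
At p = 263: qd = 2516 - 7·263 = 675 and qs = 263 - 204 = 59.
The quantity actually transacted is the short side, supply: 59.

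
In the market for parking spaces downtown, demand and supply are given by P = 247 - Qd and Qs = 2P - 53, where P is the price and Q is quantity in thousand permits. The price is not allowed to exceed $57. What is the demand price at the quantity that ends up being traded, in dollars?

Rearranging demand gives Qd = 247 - P. In a free market, 247 - P = 2P - 53 gives the equilibrium P* = 100, Q* = 147.
Because the ceiling (57) lies below the market-clearing price, it is binding.
At P = 57: Qd = 247 - 57 = 190 and Qs = 2·57 - 53 = 61.
Only 61 units reach the market. On the demand curve, the marginal buyer's willingness to pay at Q = 61 is (247 - 61) = 186.

186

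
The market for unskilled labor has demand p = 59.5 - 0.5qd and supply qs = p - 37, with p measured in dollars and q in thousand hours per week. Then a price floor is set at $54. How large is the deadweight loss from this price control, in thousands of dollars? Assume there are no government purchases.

12

Rearranging demand gives qd = 119 - 2p. Setting quantity demanded equal to quantity supplied, 119 - 2p = p - 37, gives p* = 52 and q* = 15.
Because the floor (54) lies above the market-clearing price, it is binding.
At p = 54: qd = 119 - 2·54 = 11 and qs = 54 - 37 = 17.
Quantity traded falls to 11. At q = 11 the demand price is (119 - 11)/2 = 54 and the supply price is 37 + 11 = 48.
Deadweight loss = ½ · (54 - 48) · (15 - 11) = ½ · 6 · 4 = 12.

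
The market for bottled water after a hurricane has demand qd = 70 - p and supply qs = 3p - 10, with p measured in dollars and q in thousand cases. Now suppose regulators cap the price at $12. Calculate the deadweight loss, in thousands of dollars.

384

Without the control the market clears where 70 - p = 3p - 10, i.e. p* = 20 and q* = 50.
The ceiling of 12 is below the equilibrium price 20, so it binds.
At p = 12: qd = 70 - 12 = 58 and qs = 3·12 - 10 = 26.
Quantity traded falls to 26. At q = 26 the demand price is 70 - 26 = 44 and the supply price is (10 + 26)/3 = 12.
Deadweight loss = ½ · (44 - 12) · (50 - 26) = ½ · 32 · 24 = 384.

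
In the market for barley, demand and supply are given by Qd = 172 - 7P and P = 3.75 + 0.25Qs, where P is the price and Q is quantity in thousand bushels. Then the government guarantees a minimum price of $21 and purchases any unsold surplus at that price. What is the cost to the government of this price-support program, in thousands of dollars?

Rearranging supply gives Qs = 4P - 15. Without the control the market clears where 172 - 7P = 4P - 15, i.e. P* = 17 and Q* = 53.
Because the floor (21) lies above the market-clearing price, it is binding.
At P = 21: Qd = 172 - 7·21 = 25 and Qs = 4·21 - 15 = 69.
Surplus = Qs - Qd = 44.
Government expenditure = surplus × support price = 44 × 21 = 924.

924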